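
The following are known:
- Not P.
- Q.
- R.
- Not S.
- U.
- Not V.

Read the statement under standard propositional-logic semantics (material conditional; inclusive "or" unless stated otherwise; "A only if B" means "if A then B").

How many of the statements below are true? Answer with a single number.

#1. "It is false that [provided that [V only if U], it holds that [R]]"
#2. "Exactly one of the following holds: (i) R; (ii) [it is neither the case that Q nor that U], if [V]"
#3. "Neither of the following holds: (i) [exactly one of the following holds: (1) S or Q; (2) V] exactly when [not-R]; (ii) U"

0

#1: This is not ((V -> U) -> R).

V -> U = False -> True = True
(V -> U) -> R = True -> True = True
not ((V -> U) -> R) = not True = False
Hence #1 is false.

#2: Parsed as R xor (V -> (Q nor U))

Q nor U = True nor True = False
V -> (Q nor U) = False -> False = True
R xor (V -> (Q nor U)) = True xor True = False
Thus #2 is false.

#3: Parsed as (((S or Q) xor V) iff not R) nor U

S or Q = False or True = True
(S or Q) xor V = True xor False = True
not R = not True = False
((S or Q) xor V) iff not R = True iff False = False
(((S or Q) xor V) iff not R) nor U = False nor True = False
So #3 is false.

0 of the 3 statements are true (none).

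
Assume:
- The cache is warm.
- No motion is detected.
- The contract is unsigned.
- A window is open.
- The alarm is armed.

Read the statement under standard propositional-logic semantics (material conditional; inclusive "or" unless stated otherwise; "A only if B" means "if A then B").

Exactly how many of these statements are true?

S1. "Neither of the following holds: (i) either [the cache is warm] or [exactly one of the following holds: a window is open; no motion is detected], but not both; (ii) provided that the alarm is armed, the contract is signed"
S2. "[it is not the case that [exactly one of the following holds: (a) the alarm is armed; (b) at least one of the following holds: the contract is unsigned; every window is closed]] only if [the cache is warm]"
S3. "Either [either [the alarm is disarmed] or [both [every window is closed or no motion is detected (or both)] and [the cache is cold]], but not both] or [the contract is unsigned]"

2

Let S = "the cache is warm" (T), P = "a window is open" (T), D = "motion is detected" (F), N = "the alarm is armed" (T), H = "the contract is signed" (F).

S1: Parsed as (S xor (P xor ~D)) nor (N -> H)

~D = ~F = T
P xor ~D = T xor T = F
S xor (P xor ~D) = T xor F = T
N -> H = T -> F = F
(S xor (P xor ~D)) nor (N -> H) = T nor F = F
So S1 is false.

S2: Formalization: ~(N xor (~H | ~P)) -> S

~H = ~F = T
~P = ~T = F
~H | ~P = T | F = T
N xor (~H | ~P) = T xor T = F
~(N xor (~H | ~P)) = ~F = T
~(N xor (~H | ~P)) -> S = T -> T = T
So S2 is true.

S3: In symbols: (~N xor ((~P | ~D) & ~S)) | ~H

~N = ~T = F
~P = ~T = F
~D = ~F = T
~P | ~D = F | T = T
~S = ~T = F
(~P | ~D) & ~S = T & F = F
~N xor ((~P | ~D) & ~S) = F xor F = F
~H = ~F = T
(~N xor ((~P | ~D) & ~S)) | ~H = F | T = T
So S3 is true.

True statements: 2.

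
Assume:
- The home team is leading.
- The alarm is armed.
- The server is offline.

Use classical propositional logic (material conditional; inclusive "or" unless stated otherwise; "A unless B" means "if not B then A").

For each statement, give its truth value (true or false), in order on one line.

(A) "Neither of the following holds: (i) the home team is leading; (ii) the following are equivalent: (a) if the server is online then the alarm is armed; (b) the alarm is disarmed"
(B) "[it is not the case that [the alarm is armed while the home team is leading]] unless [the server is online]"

(A) F; (B) F

Let G = "the home team is leading" (True), W = "the server is online" (False), V = "the alarm is armed" (True).

(A): In symbols: G nor ((W -> V) iff not V)

W -> V = False -> True = True
not V = not True = False
(W -> V) iff not V = True iff False = False
G nor ((W -> V) iff not V) = True nor False = False
So (A) is false.

(B): In symbols: not (V and G) or W

V and G = True and True = True
not (V and G) = not True = False
not (V and G) or W = False or False = False
So (B) is false.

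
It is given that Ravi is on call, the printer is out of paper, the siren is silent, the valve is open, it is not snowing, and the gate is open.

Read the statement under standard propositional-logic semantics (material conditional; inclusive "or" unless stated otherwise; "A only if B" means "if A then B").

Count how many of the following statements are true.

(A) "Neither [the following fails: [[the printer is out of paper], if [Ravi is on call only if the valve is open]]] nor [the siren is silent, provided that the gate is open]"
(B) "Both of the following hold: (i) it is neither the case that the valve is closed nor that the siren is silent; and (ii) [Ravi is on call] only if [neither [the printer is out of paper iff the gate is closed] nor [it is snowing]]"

Let P = "Ravi is on call" (T), S = "the valve is open" (T), Q = "the printer has paper" (F), V = "the gate is open" (T), R = "the siren is sounding" (F), U = "it is snowing" (F).

(A): Parsed as ~((P -> S) -> ~Q) nor (V -> ~R)

P -> S = T -> T = T
~Q = ~F = T
(P -> S) -> ~Q = T -> T = T
~((P -> S) -> ~Q) = ~T = F
~R = ~F = T
V -> ~R = T -> T = T
~((P -> S) -> ~Q) nor (V -> ~R) = F nor T = F
Thus (A) is false.

(B): This is (~S nor ~R) & (P -> ((~Q <-> ~V) nor U)).

~S = ~T = F
~R = ~F = T
~S nor ~R = F nor T = F
~Q = ~F = T
~V = ~T = F
~Q <-> ~V = T <-> F = F
(~Q <-> ~V) nor U = F nor F = T
P -> ((~Q <-> ~V) nor U) = T -> T = T
(~S nor ~R) & (P -> ((~Q <-> ~V) nor U)) = F & T = F
Hence (B) is false.

True statements: 0 (none).

0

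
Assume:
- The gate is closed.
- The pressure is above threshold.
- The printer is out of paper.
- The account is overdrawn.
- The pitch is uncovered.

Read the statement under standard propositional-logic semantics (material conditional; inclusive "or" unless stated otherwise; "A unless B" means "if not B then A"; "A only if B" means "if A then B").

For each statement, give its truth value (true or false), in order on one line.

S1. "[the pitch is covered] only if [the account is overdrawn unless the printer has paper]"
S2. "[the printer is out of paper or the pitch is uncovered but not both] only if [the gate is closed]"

S1 T; S2 T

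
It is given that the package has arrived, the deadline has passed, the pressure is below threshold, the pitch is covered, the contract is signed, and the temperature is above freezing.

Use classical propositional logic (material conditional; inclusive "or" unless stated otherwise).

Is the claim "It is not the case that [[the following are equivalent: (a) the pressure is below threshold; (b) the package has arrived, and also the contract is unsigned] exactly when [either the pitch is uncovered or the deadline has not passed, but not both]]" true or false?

The statement is false.

Let M = "the pressure is above threshold" (False), R = "the package has arrived" (True), U = "the contract is signed" (True), Q = "the pitch is covered" (True), D = "the deadline has passed" (True).
This is not ((not M iff (R and not U)) iff (not Q xor not D)).

not M = not False = True
not U = not True = False
R and not U = True and False = False
not M iff (R and not U) = True iff False = False
not Q = not True = False
not D = not True = False
not Q xor not D = False xor False = False
(not M iff (R and not U)) iff (not Q xor not D) = False iff False = True
not ((not M iff (R and not U)) iff (not Q xor not D)) = not True = False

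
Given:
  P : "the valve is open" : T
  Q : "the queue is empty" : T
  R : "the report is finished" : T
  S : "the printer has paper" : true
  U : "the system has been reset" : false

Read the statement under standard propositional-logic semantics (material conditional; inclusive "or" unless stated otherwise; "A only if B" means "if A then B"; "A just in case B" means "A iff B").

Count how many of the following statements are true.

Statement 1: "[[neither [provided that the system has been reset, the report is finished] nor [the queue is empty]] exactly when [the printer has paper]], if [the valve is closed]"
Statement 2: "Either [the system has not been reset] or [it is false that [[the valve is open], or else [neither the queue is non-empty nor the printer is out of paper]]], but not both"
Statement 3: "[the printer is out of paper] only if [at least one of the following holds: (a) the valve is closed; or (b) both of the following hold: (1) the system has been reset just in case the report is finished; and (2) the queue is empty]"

3

Statement 1: Formalization: ~P -> (((U -> R) nor Q) <-> S)

~P = ~T = F
U -> R = F -> T = T
(U -> R) nor Q = T nor T = F
((U -> R) nor Q) <-> S = F <-> T = F
~P -> (((U -> R) nor Q) <-> S) = F -> F = T
Thus Statement 1 is true.

Statement 2: This is ~U xor ~(P | (~Q nor ~S)).

~U = ~F = T
~Q = ~T = F
~S = ~T = F
~Q nor ~S = F nor F = T
P | (~Q nor ~S) = T | T = T
~(P | (~Q nor ~S)) = ~T = F
~U xor ~(P | (~Q nor ~S)) = T xor F = T
Hence Statement 2 is true.

Statement 3: This is ~S -> (~P | ((U <-> R) & Q)).

~S = ~T = F
~P = ~T = F
U <-> R = F <-> T = F
(U <-> R) & Q = F & T = F
~P | ((U <-> R) & Q) = F | F = F
~S -> (~P | ((U <-> R) & Q)) = F -> F = T
Hence Statement 3 is true.

True statements: 3 (Statement 1, Statement 2, Statement 3).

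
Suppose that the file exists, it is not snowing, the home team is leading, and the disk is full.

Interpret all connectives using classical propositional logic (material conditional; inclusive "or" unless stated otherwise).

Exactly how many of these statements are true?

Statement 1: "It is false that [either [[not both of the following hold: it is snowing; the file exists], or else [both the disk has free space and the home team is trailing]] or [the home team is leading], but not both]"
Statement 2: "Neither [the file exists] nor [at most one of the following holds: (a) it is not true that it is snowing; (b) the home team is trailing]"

Let K = "it is snowing" (F), W = "the file exists" (T), D = "the disk is full" (T), U = "the home team is leading" (T).

Statement 1: In symbols: ~(((K nand W) | (~D & ~U)) xor U)

K nand W = F nand T = T
~D = ~T = F
~U = ~T = F
~D & ~U = F & F = F
(K nand W) | (~D & ~U) = T | F = T
((K nand W) | (~D & ~U)) xor U = T xor T = F
~(((K nand W) | (~D & ~U)) xor U) = ~F = T
Hence Statement 1 is true.

Statement 2: Parsed as W nor (~K nand ~U)

~K = ~F = T
~U = ~T = F
~K nand ~U = T nand F = T
W nor (~K nand ~U) = T nor T = F
Hence Statement 2 is false.

1 of the 2 statements is true (Statement 1).

1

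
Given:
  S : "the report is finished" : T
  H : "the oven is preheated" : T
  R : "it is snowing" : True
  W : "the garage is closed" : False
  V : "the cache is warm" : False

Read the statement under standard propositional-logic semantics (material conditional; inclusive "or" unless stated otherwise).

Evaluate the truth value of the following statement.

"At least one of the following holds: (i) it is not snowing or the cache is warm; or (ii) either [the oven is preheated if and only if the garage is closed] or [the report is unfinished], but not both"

False

Parsed as (¬R ∨ V) ∨ ((H ↔ W) ⊕ ¬S)

¬R = ¬T = F
¬R ∨ V = F ∨ F = F
H ↔ W = T ↔ F = F
¬S = ¬T = F
(H ↔ W) ⊕ ¬S = F ⊕ F = F
(¬R ∨ V) ∨ ((H ↔ W) ⊕ ¬S) = F ∨ F = F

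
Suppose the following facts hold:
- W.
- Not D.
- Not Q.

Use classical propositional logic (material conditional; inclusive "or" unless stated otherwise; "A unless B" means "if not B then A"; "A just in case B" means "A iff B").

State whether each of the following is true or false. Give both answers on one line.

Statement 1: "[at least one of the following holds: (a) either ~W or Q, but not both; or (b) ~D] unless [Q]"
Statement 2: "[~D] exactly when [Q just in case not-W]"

Statement 1 True / Statement 2 True

Statement 1: In symbols: ((¬W ⊕ Q) ∨ ¬D) ∨ Q

¬W = ¬T = F
¬W ⊕ Q = F ⊕ F = F
¬D = ¬F = T
(¬W ⊕ Q) ∨ ¬D = F ∨ T = T
((¬W ⊕ Q) ∨ ¬D) ∨ Q = T ∨ F = T
Hence Statement 1 is true.

Statement 2: In symbols: ¬D ↔ (Q ↔ ¬W)

¬D = ¬F = T
¬W = ¬T = F
Q ↔ ¬W = F ↔ F = T
¬D ↔ (Q ↔ ¬W) = T ↔ T = T
Thus Statement 2 is true.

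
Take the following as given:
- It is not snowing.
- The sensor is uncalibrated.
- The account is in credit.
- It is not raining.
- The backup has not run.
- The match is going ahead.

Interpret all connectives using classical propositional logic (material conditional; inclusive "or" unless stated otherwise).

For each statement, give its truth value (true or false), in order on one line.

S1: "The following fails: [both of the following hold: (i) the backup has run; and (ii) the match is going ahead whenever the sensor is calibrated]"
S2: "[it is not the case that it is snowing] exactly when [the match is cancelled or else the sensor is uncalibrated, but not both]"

S1 true / S2 true

Let W = "the backup has run" (F), V = "the sensor is calibrated" (F), R = "the match is cancelled" (F), Q = "it is snowing" (F).

S1: Parsed as ¬(W ∧ (V → ¬R))

¬R = ¬F = T
V → ¬R = F → T = T
W ∧ (V → ¬R) = F ∧ T = F
¬(W ∧ (V → ¬R)) = ¬F = T
Hence S1 is true.

S2: This is ¬Q ↔ (R ⊕ ¬V).

¬Q = ¬F = T
¬V = ¬F = T
R ⊕ ¬V = F ⊕ T = T
¬Q ↔ (R ⊕ ¬V) = T ↔ T = T
Thus S2 is true.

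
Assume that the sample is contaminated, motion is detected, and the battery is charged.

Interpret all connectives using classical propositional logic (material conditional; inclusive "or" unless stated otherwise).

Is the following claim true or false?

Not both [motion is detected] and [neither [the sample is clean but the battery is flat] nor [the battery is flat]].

Let Q = "motion is detected" (T), P = "the sample is contaminated" (T), R = "the battery is charged" (T).
Parsed as Q ↑ ((¬P ∧ ¬R) ↓ ¬R)

¬P = ¬T = F
¬R = ¬T = F
¬P ∧ ¬R = F ∧ F = F
¬R = ¬T = F
(¬P ∧ ¬R) ↓ ¬R = F ↓ F = T
Q ↑ ((¬P ∧ ¬R) ↓ ¬R) = T ↑ T = F

false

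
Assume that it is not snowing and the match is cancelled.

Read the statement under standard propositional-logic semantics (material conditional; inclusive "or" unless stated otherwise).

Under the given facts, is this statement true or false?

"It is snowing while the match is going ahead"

Let P = "it is snowing" (False), Q = "the match is cancelled" (True).
In symbols: P and not Q

not Q = not True = False
P and not Q = False and False = False

The statement is false.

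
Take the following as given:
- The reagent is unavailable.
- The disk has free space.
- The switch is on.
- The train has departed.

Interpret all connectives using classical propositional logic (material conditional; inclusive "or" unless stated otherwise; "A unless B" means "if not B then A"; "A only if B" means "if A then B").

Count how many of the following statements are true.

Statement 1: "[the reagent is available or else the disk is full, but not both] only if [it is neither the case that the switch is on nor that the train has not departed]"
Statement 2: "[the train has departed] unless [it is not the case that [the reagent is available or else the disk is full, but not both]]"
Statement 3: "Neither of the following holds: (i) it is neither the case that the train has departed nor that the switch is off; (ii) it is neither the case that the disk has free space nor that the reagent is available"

3

Let G = "the reagent is available" (False), L = "the disk is full" (False), Q = "the switch is on" (True), N = "the train has departed" (True).

Statement 1: This is (G xor L) -> (Q nor not N).

G xor L = False xor False = False
not N = not True = False
Q nor not N = True nor False = False
(G xor L) -> (Q nor not N) = False -> False = True
So Statement 1 is true.

Statement 2: Formalization: N or not (G xor L)

G xor L = False xor False = False
not (G xor L) = not False = True
N or not (G xor L) = True or True = True
Hence Statement 2 is true.

Statement 3: Parsed as (N nor not Q) nor (not L nor G)

not Q = not True = False
N nor not Q = True nor False = False
not L = not False = True
not L nor G = True nor False = False
(N nor not Q) nor (not L nor G) = False nor False = True
Thus Statement 3 is true.

3 of the 3 statements are true.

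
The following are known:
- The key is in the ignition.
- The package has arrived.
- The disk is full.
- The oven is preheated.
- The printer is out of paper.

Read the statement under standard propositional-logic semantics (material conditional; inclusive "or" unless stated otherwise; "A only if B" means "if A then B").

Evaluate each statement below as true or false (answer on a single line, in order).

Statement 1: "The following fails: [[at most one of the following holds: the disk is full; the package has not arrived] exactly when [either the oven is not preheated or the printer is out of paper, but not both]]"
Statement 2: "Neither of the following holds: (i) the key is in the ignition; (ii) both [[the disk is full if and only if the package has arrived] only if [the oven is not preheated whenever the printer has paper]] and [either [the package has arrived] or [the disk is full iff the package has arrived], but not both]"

Let R = "the disk is full" (T), Q = "the package has arrived" (T), S = "the oven is preheated" (T), U = "the printer has paper" (F), P = "the key is in the ignition" (T).

Statement 1: Formalization: ¬((R ↑ ¬Q) ↔ (¬S ⊕ ¬U))

¬Q = ¬T = F
R ↑ ¬Q = T ↑ F = T
¬S = ¬T = F
¬U = ¬F = T
¬S ⊕ ¬U = F ⊕ T = T
(R ↑ ¬Q) ↔ (¬S ⊕ ¬U) = T ↔ T = T
¬((R ↑ ¬Q) ↔ (¬S ⊕ ¬U)) = ¬T = F
Thus Statement 1 is false.

Statement 2: Parsed as P ↓ (((R ↔ Q) → (U → ¬S)) ∧ (Q ⊕ (R ↔ Q)))

R ↔ Q = T ↔ T = T
¬S = ¬T = F
U → ¬S = F → F = T
(R ↔ Q) → (U → ¬S) = T → T = T
R ↔ Q = T ↔ T = T
Q ⊕ (R ↔ Q) = T ⊕ T = F
((R ↔ Q) → (U → ¬S)) ∧ (Q ⊕ (R ↔ Q)) = T ∧ F = F
P ↓ (((R ↔ Q) → (U → ¬S)) ∧ (Q ⊕ (R ↔ Q))) = T ↓ F = F
Thus Statement 2 is false.

Statement 1 false, Statement 2 false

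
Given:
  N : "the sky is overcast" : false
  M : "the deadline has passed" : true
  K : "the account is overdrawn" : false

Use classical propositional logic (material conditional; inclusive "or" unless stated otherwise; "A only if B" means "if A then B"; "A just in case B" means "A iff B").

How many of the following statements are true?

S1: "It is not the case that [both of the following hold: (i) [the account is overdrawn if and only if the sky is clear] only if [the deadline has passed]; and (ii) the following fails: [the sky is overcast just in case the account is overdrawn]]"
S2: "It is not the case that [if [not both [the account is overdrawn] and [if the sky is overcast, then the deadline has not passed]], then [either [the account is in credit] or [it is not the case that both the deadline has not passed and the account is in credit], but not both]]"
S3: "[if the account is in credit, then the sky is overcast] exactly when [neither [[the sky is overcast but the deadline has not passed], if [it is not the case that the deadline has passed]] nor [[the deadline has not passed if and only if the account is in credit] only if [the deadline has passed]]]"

3

S1: This is ¬(((K ↔ ¬N) → M) ∧ ¬(N ↔ K)).

¬N = ¬F = T
K ↔ ¬N = F ↔ T = F
(K ↔ ¬N) → M = F → T = T
N ↔ K = F ↔ F = T
¬(N ↔ K) = ¬T = F
((K ↔ ¬N) → M) ∧ ¬(N ↔ K) = T ∧ F = F
¬(((K ↔ ¬N) → M) ∧ ¬(N ↔ K)) = ¬F = T
So S1 is true.

S2: Formalization: ¬((K ↑ (N → ¬M)) → (¬K ⊕ (¬M ↑ ¬K)))

¬M = ¬T = F
N → ¬M = F → F = T
K ↑ (N → ¬M) = F ↑ T = T
¬K = ¬F = T
¬M = ¬T = F
¬K = ¬F = T
¬M ↑ ¬K = F ↑ T = T
¬K ⊕ (¬M ↑ ¬K) = T ⊕ T = F
(K ↑ (N → ¬M)) → (¬K ⊕ (¬M ↑ ¬K)) = T → F = F
¬((K ↑ (N → ¬M)) → (¬K ⊕ (¬M ↑ ¬K))) = ¬F = T
Thus S2 is true.

S3: This is (¬K → N) ↔ ((¬M → (N ∧ ¬M)) ↓ ((¬M ↔ ¬K) → M)).

¬K = ¬F = T
¬K → N = T → F = F
¬M = ¬T = F
¬M = ¬T = F
N ∧ ¬M = F ∧ F = F
¬M → (N ∧ ¬M) = F → F = T
¬M = ¬T = F
¬K = ¬F = T
¬M ↔ ¬K = F ↔ T = F
(¬M ↔ ¬K) → M = F → T = T
(¬M → (N ∧ ¬M)) ↓ ((¬M ↔ ¬K) → M) = T ↓ T = F
(¬K → N) ↔ ((¬M → (N ∧ ¬M)) ↓ ((¬M ↔ ¬K) → M)) = F ↔ F = T
Hence S3 is true.

Count: 3.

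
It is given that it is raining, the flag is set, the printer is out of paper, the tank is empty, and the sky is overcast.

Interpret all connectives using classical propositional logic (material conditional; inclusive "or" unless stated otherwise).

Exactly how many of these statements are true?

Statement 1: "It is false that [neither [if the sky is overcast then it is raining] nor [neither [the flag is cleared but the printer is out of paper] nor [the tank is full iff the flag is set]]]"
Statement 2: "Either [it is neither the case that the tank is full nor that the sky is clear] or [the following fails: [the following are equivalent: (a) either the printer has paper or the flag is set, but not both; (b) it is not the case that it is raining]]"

2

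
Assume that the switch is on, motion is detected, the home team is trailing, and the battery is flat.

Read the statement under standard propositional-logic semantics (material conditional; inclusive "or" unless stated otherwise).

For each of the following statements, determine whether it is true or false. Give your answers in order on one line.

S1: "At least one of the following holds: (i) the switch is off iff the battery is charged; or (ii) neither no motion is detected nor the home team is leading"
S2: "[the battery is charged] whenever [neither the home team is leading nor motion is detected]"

S1 T / S2 T

Let P = "the switch is on" (T), S = "the battery is charged" (F), Q = "motion is detected" (T), R = "the home team is leading" (F).

S1: Parsed as (¬P ↔ S) ∨ (¬Q ↓ R)

¬P = ¬T = F
¬P ↔ S = F ↔ F = T
¬Q = ¬T = F
¬Q ↓ R = F ↓ F = T
(¬P ↔ S) ∨ (¬Q ↓ R) = T ∨ T = T
Thus S1 is true.

S2: Parsed as (R ↓ Q) → S

R ↓ Q = F ↓ T = F
(R ↓ Q) → S = F → F = T
Thus S2 is true.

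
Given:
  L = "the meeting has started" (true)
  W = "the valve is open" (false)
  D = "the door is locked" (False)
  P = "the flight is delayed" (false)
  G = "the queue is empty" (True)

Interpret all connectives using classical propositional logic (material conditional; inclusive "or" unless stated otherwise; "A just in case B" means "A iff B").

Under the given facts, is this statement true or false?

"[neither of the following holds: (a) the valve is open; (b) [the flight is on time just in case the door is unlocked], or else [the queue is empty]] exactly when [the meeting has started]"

The statement is false.

This is (W ↓ ((¬P ↔ ¬D) ∨ G)) ↔ L.

¬P = ¬F = T
¬D = ¬F = T
¬P ↔ ¬D = T ↔ T = T
(¬P ↔ ¬D) ∨ G = T ∨ T = T
W ↓ ((¬P ↔ ¬D) ∨ G) = F ↓ T = F
(W ↓ ((¬P ↔ ¬D) ∨ G)) ↔ L = F ↔ T = F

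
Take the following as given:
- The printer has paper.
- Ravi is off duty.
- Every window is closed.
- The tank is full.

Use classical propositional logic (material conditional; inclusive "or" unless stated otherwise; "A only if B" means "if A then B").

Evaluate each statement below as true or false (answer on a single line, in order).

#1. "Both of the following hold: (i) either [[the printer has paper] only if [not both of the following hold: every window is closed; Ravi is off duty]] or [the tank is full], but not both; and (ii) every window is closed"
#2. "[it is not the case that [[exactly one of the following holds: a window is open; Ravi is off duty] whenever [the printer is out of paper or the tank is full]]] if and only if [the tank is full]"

#1 true / #2 false

Let P = "the printer has paper" (T), R = "a window is open" (F), Q = "Ravi is on call" (F), S = "the tank is full" (T).

#1: Parsed as ((P -> (~R nand ~Q)) xor S) & ~R

~R = ~F = T
~Q = ~F = T
~R nand ~Q = T nand T = F
P -> (~R nand ~Q) = T -> F = F
(P -> (~R nand ~Q)) xor S = F xor T = T
~R = ~F = T
((P -> (~R nand ~Q)) xor S) & ~R = T & T = T
Thus #1 is true.

#2: Formalization: ~((~P | S) -> (R xor ~Q)) <-> S

~P = ~T = F
~P | S = F | T = T
~Q = ~F = T
R xor ~Q = F xor T = T
(~P | S) -> (R xor ~Q) = T -> T = T
~((~P | S) -> (R xor ~Q)) = ~T = F
~((~P | S) -> (R xor ~Q)) <-> S = F <-> T = F
Thus #2 is false.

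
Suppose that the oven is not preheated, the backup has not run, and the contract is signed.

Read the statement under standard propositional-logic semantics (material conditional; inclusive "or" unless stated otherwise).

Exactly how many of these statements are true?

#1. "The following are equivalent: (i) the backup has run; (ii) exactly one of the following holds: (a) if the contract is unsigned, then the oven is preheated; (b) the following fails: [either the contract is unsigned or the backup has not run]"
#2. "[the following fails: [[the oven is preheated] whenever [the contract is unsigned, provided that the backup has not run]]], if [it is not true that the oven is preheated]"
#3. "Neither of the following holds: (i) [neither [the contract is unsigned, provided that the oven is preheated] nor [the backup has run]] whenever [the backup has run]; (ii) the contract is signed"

Let G = "the backup has run" (F), N = "the contract is signed" (T), P = "the oven is preheated" (F).

#1: This is G <-> ((~N -> P) xor ~(~N | ~G)).

~N = ~T = F
~N -> P = F -> F = T
~N = ~T = F
~G = ~F = T
~N | ~G = F | T = T
~(~N | ~G) = ~T = F
(~N -> P) xor ~(~N | ~G) = T xor F = T
G <-> ((~N -> P) xor ~(~N | ~G)) = F <-> T = F
So #1 is false.

#2: This is ~P -> ~((~G -> ~N) -> P).

~P = ~F = T
~G = ~F = T
~N = ~T = F
~G -> ~N = T -> F = F
(~G -> ~N) -> P = F -> F = T
~((~G -> ~N) -> P) = ~T = F
~P -> ~((~G -> ~N) -> P) = T -> F = F
So #2 is false.

#3: Parsed as (G -> ((P -> ~N) nor G)) nor N

~N = ~T = F
P -> ~N = F -> F = T
(P -> ~N) nor G = T nor F = F
G -> ((P -> ~N) nor G) = F -> F = T
(G -> ((P -> ~N) nor G)) nor N = T nor T = F
Thus #3 is false.

Count: 0.

0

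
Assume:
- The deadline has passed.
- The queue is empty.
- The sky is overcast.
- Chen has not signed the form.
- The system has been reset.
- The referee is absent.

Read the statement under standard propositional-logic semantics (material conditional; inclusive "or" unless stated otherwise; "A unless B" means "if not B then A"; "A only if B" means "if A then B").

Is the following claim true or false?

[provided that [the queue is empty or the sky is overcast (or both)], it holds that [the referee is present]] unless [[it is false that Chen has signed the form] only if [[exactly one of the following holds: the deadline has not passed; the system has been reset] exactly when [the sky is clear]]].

false

Let V = "the queue is empty" (True), N = "the sky is overcast" (True), L = "the referee is present" (False), H = "Chen has signed the form" (False), D = "the deadline has passed" (True), W = "the system has been reset" (True).
Parsed as ((V or N) -> L) or (not H -> ((not D xor W) iff not N))

V or N = True or True = True
(V or N) -> L = True -> False = False
not H = not False = True
not D = not True = False
not D xor W = False xor True = True
not N = not True = False
(not D xor W) iff not N = True iff False = False
not H -> ((not D xor W) iff not N) = True -> False = False
((V or N) -> L) or (not H -> ((not D xor W) iff not N)) = False or False = False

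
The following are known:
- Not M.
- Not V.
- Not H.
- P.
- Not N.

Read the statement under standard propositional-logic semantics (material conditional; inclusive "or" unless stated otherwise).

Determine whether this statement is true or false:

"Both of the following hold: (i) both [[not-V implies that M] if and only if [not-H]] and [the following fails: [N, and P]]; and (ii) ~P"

This is (((¬V → M) ↔ ¬H) ∧ ¬(N ∧ P)) ∧ ¬P.

¬V = ¬F = T
¬V → M = T → F = F
¬H = ¬F = T
(¬V → M) ↔ ¬H = F ↔ T = F
N ∧ P = F ∧ T = F
¬(N ∧ P) = ¬F = T
((¬V → M) ↔ ¬H) ∧ ¬(N ∧ P) = F ∧ T = F
¬P = ¬T = F
(((¬V → M) ↔ ¬H) ∧ ¬(N ∧ P)) ∧ ¬P = F ∧ F = F

The statement is false.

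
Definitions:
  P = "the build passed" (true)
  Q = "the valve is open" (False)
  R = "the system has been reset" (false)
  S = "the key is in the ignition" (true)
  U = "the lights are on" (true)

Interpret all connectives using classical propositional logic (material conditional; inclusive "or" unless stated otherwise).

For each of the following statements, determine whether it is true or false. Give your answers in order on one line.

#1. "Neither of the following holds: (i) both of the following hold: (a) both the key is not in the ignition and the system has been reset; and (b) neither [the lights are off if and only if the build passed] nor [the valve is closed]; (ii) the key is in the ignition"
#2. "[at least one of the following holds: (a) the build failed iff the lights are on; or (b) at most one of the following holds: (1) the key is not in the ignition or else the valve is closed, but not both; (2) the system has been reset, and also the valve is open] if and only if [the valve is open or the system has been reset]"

#1 false; #2 false

#1: This is ((¬S ∧ R) ∧ ((¬U ↔ P) ↓ ¬Q)) ↓ S.

¬S = ¬T = F
¬S ∧ R = F ∧ F = F
¬U = ¬T = F
¬U ↔ P = F ↔ T = F
¬Q = ¬F = T
(¬U ↔ P) ↓ ¬Q = F ↓ T = F
(¬S ∧ R) ∧ ((¬U ↔ P) ↓ ¬Q) = F ∧ F = F
((¬S ∧ R) ∧ ((¬U ↔ P) ↓ ¬Q)) ↓ S = F ↓ T = F
Hence #1 is false.

#2: In symbols: ((¬P ↔ U) ∨ ((¬S ⊕ ¬Q) ↑ (R ∧ Q))) ↔ (Q ∨ R)

¬P = ¬T = F
¬P ↔ U = F ↔ T = F
¬S = ¬T = F
¬Q = ¬F = T
¬S ⊕ ¬Q = F ⊕ T = T
R ∧ Q = F ∧ F = F
(¬S ⊕ ¬Q) ↑ (R ∧ Q) = T ↑ F = T
(¬P ↔ U) ∨ ((¬S ⊕ ¬Q) ↑ (R ∧ Q)) = F ∨ T = T
Q ∨ R = F ∨ F = F
((¬P ↔ U) ∨ ((¬S ⊕ ¬Q) ↑ (R ∧ Q))) ↔ (Q ∨ R) = T ↔ F = F
Thus #2 is false.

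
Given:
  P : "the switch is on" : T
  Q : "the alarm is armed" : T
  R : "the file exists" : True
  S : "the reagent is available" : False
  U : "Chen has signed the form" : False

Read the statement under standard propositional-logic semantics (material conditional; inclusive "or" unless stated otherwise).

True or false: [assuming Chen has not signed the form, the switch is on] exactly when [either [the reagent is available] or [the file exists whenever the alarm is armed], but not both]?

True

In symbols: (~U -> P) <-> (S xor (Q -> R))

~U = ~F = T
~U -> P = T -> T = T
Q -> R = T -> T = T
S xor (Q -> R) = F xor T = T
(~U -> P) <-> (S xor (Q -> R)) = T <-> T = T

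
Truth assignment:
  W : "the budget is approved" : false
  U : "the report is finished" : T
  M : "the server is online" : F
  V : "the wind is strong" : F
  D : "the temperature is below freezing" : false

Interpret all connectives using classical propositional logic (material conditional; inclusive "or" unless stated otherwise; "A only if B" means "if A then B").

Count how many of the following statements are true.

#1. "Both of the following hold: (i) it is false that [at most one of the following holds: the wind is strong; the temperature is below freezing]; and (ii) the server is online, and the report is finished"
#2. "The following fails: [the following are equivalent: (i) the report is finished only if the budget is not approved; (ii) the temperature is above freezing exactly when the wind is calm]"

0

#1: In symbols: ~(V nand D) & (M & U)

V nand D = F nand F = T
~(V nand D) = ~T = F
M & U = F & T = F
~(V nand D) & (M & U) = F & F = F
So #1 is false.

#2: Parsed as ~((U -> ~W) <-> (~D <-> ~V))

~W = ~F = T
U -> ~W = T -> T = T
~D = ~F = T
~V = ~F = T
~D <-> ~V = T <-> T = T
(U -> ~W) <-> (~D <-> ~V) = T <-> T = T
~((U -> ~W) <-> (~D <-> ~V)) = ~T = F
Hence #2 is false.

0 of the 2 statements are true (none).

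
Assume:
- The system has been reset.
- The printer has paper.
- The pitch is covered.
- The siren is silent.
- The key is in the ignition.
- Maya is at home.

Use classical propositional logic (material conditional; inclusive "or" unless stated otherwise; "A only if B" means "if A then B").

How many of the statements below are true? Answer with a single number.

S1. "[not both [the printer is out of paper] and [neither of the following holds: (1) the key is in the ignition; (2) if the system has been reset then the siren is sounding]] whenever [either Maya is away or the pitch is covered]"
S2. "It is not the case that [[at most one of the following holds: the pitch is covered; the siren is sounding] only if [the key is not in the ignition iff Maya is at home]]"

Let V = "Maya is at home" (T), R = "the pitch is covered" (T), Q = "the printer has paper" (T), U = "the key is in the ignition" (T), P = "the system has been reset" (T), S = "the siren is sounding" (F).

S1: Formalization: (¬V ∨ R) → (¬Q ↑ (U ↓ (P → S)))

¬V = ¬T = F
¬V ∨ R = F ∨ T = T
¬Q = ¬T = F
P → S = T → F = F
U ↓ (P → S) = T ↓ F = F
¬Q ↑ (U ↓ (P → S)) = F ↑ F = T
(¬V ∨ R) → (¬Q ↑ (U ↓ (P → S))) = T → T = T
Hence S1 is true.

S2: In symbols: ¬((R ↑ S) → (¬U ↔ V))

R ↑ S = T ↑ F = T
¬U = ¬T = F
¬U ↔ V = F ↔ T = F
(R ↑ S) → (¬U ↔ V) = T → F = F
¬((R ↑ S) → (¬U ↔ V)) = ¬F = T
So S2 is true.

True statements: 2.

2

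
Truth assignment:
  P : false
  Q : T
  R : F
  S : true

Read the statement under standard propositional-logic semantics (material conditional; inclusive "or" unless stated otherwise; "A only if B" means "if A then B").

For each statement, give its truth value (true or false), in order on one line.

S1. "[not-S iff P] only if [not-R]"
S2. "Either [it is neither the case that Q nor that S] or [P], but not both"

S1 T; S2 F

S1: In symbols: (not S iff P) -> not R

not S = not True = False
not S iff P = False iff False = True
not R = not False = True
(not S iff P) -> not R = True -> True = True
Hence S1 is true.

S2: Formalization: (Q nor S) xor P

Q nor S = True nor True = False
(Q nor S) xor P = False xor False = False
So S2 is false.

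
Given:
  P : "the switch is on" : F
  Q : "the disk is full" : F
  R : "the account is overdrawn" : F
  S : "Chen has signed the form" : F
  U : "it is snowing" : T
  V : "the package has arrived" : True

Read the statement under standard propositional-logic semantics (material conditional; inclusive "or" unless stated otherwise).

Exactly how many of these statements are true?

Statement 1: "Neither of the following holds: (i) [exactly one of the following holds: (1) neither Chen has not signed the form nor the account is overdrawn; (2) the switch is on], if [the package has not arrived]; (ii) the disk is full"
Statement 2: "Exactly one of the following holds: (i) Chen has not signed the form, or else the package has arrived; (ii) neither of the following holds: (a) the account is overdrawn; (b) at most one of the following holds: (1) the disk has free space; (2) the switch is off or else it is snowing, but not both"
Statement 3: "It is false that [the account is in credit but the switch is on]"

Statement 1: This is (¬V → ((¬S ↓ R) ⊕ P)) ↓ Q.

¬V = ¬T = F
¬S = ¬F = T
¬S ↓ R = T ↓ F = F
(¬S ↓ R) ⊕ P = F ⊕ F = F
¬V → ((¬S ↓ R) ⊕ P) = F → F = T
(¬V → ((¬S ↓ R) ⊕ P)) ↓ Q = T ↓ F = F
So Statement 1 is false.

Statement 2: Formalization: (¬S ∨ V) ⊕ (R ↓ (¬Q ↑ (¬P ⊕ U)))

¬S = ¬F = T
¬S ∨ V = T ∨ T = T
¬Q = ¬F = T
¬P = ¬F = T
¬P ⊕ U = T ⊕ T = F
¬Q ↑ (¬P ⊕ U) = T ↑ F = T
R ↓ (¬Q ↑ (¬P ⊕ U)) = F ↓ T = F
(¬S ∨ V) ⊕ (R ↓ (¬Q ↑ (¬P ⊕ U))) = T ⊕ F = T
So Statement 2 is true.

Statement 3: This is ¬(¬R ∧ P).

¬R = ¬F = T
¬R ∧ P = T ∧ F = F
¬(¬R ∧ P) = ¬F = T
So Statement 3 is true.

2 of the 3 statements are true.

2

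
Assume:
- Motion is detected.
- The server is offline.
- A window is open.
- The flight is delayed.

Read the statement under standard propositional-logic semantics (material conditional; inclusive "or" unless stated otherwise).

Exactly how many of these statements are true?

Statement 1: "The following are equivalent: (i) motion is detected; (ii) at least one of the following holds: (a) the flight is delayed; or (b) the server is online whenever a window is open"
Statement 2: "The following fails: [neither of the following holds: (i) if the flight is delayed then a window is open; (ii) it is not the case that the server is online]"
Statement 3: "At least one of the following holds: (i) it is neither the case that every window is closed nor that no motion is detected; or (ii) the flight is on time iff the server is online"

Let G = "motion is detected" (True), U = "the flight is delayed" (True), R = "a window is open" (True), V = "the server is online" (False).

Statement 1: This is G iff (U or (R -> V)).

R -> V = True -> False = False
U or (R -> V) = True or False = True
G iff (U or (R -> V)) = True iff True = True
Hence Statement 1 is true.

Statement 2: Parsed as not ((U -> R) nor not V)

U -> R = True -> True = True
not V = not False = True
(U -> R) nor not V = True nor True = False
not ((U -> R) nor not V) = not False = True
Hence Statement 2 is true.

Statement 3: In symbols: (not R nor not G) or (not U iff V)

not R = not True = False
not G = not True = False
not R nor not G = False nor False = True
not U = not True = False
not U iff V = False iff False = True
(not R nor not G) or (not U iff V) = True or True = True
Thus Statement 3 is true.

True statements: 3 (Statement 1, Statement 2, Statement 3).

3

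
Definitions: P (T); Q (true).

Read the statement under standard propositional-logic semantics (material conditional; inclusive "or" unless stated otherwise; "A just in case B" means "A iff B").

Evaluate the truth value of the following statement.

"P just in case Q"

In symbols: P <-> Q

P <-> Q = T <-> T = T

true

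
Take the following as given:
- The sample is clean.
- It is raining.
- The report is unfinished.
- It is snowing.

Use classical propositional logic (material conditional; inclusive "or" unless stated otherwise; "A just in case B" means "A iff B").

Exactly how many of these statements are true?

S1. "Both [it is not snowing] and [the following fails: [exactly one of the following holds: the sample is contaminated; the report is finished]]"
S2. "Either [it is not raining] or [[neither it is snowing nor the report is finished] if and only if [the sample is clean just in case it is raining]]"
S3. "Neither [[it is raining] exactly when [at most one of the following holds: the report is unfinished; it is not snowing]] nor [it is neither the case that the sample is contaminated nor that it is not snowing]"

0

Let S = "it is snowing" (T), P = "the sample is contaminated" (F), R = "the report is finished" (F), Q = "it is raining" (T).

S1: This is ~S & ~(P xor R).

~S = ~T = F
P xor R = F xor F = F
~(P xor R) = ~F = T
~S & ~(P xor R) = F & T = F
Thus S1 is false.

S2: In symbols: ~Q | ((S nor R) <-> (~P <-> Q))

~Q = ~T = F
S nor R = T nor F = F
~P = ~F = T
~P <-> Q = T <-> T = T
(S nor R) <-> (~P <-> Q) = F <-> T = F
~Q | ((S nor R) <-> (~P <-> Q)) = F | F = F
Hence S2 is false.

S3: This is (Q <-> (~R nand ~S)) nor (P nor ~S).

~R = ~F = T
~S = ~T = F
~R nand ~S = T nand F = T
Q <-> (~R nand ~S) = T <-> T = T
~S = ~T = F
P nor ~S = F nor F = T
(Q <-> (~R nand ~S)) nor (P nor ~S) = T nor T = F
Hence S3 is false.

0 of the 3 statements are true (none).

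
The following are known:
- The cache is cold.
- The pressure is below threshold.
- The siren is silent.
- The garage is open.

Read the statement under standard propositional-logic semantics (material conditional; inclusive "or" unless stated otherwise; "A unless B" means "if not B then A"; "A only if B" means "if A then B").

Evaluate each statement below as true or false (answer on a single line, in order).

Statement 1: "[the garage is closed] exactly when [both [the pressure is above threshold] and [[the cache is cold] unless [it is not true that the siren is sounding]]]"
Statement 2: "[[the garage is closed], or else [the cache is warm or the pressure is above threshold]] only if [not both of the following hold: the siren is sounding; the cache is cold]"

Statement 1 True / Statement 2 True

Let S = "the garage is closed" (F), Q = "the pressure is above threshold" (F), P = "the cache is warm" (F), R = "the siren is sounding" (F).

Statement 1: Formalization: S ↔ (Q ∧ (¬P ∨ ¬R))

¬P = ¬F = T
¬R = ¬F = T
¬P ∨ ¬R = T ∨ T = T
Q ∧ (¬P ∨ ¬R) = F ∧ T = F
S ↔ (Q ∧ (¬P ∨ ¬R)) = F ↔ F = T
Hence Statement 1 is true.

Statement 2: Parsed as (S ∨ (P ∨ Q)) → (R ↑ ¬P)

P ∨ Q = F ∨ F = F
S ∨ (P ∨ Q) = F ∨ F = F
¬P = ¬F = T
R ↑ ¬P = F ↑ T = T
(S ∨ (P ∨ Q)) → (R ↑ ¬P) = F → T = T
Hence Statement 2 is true.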